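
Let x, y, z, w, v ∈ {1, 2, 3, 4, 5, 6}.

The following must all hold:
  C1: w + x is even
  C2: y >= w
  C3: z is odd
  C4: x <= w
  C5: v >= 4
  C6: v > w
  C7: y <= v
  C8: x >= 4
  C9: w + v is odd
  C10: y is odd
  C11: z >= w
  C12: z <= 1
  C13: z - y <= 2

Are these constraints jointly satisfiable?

From constraints 4 and 8: w ≥ x and x ≥ 4, so w ≥ 4. From constraints 11 and 12: w ≤ z and z ≤ 1, so w ≤ 1. But 1 < 4, so no value of w works.

Unsatisfiable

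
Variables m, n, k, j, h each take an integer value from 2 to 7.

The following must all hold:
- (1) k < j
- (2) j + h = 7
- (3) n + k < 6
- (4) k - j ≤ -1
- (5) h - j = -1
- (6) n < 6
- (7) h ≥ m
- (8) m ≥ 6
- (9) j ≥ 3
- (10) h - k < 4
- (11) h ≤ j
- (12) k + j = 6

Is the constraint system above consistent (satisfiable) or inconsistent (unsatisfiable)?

From constraint 9: j ≥ 3. From constraints 7 and 8: h ≥ m ≥ 6. Hence j + h ≥ 9. But constraint 2 requires j + h = 7, and 7 < 9. Contradiction.

Unsatisfiable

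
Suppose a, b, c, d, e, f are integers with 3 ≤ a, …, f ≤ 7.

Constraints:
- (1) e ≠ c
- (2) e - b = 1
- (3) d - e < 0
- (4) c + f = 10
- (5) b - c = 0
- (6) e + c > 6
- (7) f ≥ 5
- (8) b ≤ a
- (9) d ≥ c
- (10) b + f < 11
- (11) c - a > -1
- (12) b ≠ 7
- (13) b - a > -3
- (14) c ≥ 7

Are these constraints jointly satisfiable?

From constraint 14: c ≥ 7. From constraint 7: f ≥ 5. Hence c + f ≥ 12. But constraint 4 requires c + f = 10, and 10 < 12. Contradiction.

Unsatisfiable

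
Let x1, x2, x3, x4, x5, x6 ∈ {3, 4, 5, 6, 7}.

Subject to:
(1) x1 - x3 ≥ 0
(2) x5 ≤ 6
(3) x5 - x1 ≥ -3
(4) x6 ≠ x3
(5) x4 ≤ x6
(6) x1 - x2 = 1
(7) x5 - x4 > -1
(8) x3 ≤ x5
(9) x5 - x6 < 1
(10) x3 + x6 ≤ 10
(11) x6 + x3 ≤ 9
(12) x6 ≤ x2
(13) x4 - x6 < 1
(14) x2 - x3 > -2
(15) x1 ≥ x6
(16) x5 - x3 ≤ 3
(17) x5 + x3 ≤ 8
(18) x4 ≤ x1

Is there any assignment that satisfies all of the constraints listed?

Satisfiable

Take x1 = 6, x2 = 5, x3 = 4, x4 = 3, x5 = 4, x6 = 5. Then constraint 1: x1 - x3 = 2; constraint 3: x5 - x1 = -2; constraint 6: x1 - x2 = 1, and every other listed constraint is also met.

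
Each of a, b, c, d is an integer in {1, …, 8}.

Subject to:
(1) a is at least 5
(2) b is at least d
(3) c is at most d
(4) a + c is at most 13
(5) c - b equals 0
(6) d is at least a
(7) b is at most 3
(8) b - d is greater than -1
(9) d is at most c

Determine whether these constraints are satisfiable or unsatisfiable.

Unsatisfiable

From constraints 1 and 6: d ≥ a and a ≥ 5, so d ≥ 5. From constraints 2 and 7: d ≤ b and b ≤ 3, so d ≤ 3. But 3 < 5, so no value of d works.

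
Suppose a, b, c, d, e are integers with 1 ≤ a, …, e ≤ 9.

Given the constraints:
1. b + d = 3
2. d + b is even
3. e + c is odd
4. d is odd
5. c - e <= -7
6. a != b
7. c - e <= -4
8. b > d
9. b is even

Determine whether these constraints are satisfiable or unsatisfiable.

Unsatisfiable

Constraint 4 makes d odd and constraint 9 makes b even, so d + b must be odd. Constraint 2 says d + b is even — contradiction.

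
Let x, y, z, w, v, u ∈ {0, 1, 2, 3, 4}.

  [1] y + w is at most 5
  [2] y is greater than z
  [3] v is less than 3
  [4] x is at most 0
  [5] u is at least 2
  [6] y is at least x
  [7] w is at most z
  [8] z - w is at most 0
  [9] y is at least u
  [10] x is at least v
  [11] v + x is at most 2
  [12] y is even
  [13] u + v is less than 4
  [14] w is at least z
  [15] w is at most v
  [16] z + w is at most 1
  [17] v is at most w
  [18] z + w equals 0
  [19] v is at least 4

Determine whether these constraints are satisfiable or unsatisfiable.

Unsatisfiable

From constraints 5 and 9: y ≥ u ≥ 2. From constraints 17 and 19: w ≥ v ≥ 4. Hence y + w ≥ 6. But constraint 1 requires y + w ≤ 5, and 5 < 6. Contradiction.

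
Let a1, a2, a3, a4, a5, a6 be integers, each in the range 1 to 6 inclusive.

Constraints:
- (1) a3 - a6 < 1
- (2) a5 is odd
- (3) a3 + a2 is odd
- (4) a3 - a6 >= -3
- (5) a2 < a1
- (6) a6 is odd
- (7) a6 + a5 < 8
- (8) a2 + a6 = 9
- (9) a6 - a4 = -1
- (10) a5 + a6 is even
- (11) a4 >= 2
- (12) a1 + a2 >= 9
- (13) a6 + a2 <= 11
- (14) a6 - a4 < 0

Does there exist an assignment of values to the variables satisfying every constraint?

Satisfiable

Setting (a1, a2, a3, a4, a5, a6) = (6, 4, 5, 6, 1, 5) satisfies everything: constraint 1: a3 - a6 = 0; constraint 4: a3 - a6 = 0; constraint 7: a6 + a5 = 6, and the others follow.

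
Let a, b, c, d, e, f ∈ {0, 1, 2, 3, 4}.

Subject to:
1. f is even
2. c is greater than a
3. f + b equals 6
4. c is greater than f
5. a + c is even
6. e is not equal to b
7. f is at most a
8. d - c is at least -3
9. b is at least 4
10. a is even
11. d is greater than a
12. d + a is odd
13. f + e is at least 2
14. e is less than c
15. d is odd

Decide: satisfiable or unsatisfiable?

The assignment a = 2, b = 4, c = 4, d = 3, e = 2, f = 2 works:
  constraint 3 holds since f + b = 6.
  constraint 8 holds since d - c = -1.
  constraint 13 holds since f + e = 4.
The rest check out directly.

Satisfiable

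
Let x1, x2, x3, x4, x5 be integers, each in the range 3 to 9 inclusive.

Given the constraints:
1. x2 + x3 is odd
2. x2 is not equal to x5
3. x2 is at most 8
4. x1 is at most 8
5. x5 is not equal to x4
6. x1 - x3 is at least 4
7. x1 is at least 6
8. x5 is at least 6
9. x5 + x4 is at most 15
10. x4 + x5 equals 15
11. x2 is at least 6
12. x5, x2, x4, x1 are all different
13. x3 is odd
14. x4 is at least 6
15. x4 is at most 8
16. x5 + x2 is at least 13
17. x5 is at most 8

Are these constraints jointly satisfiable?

Constraints 3, 4, 7, 8, 11, 14, 15, and 17 confine each of x5, x2, x4, x1 to the 3 values {6, …, 8}.
Constraint 12 requires all 4 of them to be distinct, but only 3 values are available — impossible by the pigeonhole principle.

Unsatisfiable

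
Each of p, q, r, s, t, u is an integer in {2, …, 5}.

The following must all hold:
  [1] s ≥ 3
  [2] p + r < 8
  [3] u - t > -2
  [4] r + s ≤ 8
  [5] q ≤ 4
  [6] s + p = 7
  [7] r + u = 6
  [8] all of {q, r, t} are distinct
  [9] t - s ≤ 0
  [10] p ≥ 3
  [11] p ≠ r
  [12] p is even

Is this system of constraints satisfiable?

Setting (p, q, r, s, t, u) = (4, 4, 2, 3, 3, 4) satisfies everything: constraint 2: p + r = 6; constraint 3: u - t = 1, and the others follow.

Satisfiable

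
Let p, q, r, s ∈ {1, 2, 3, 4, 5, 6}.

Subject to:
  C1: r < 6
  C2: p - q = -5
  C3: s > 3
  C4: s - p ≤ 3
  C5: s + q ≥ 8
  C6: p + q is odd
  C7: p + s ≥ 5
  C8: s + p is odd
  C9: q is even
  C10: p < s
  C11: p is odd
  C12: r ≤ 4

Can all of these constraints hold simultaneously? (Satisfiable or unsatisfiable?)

Satisfiable

One satisfying assignment is p = 1, q = 6, r = 1, s = 4.
For the less obvious constraints — constraint 2: p - q = -5; constraint 4: s - p = 3 — and the others hold by inspection.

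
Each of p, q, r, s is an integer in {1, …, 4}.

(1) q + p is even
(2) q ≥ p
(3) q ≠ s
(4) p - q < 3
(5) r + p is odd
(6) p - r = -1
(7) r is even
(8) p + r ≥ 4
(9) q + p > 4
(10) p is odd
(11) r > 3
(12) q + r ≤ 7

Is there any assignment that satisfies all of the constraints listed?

Satisfiable

Setting (p, q, r, s) = (3, 3, 4, 1) satisfies everything: constraint 4: p - q = 0; constraint 6: p - r = -1; constraint 8: p + r = 7, and the others follow.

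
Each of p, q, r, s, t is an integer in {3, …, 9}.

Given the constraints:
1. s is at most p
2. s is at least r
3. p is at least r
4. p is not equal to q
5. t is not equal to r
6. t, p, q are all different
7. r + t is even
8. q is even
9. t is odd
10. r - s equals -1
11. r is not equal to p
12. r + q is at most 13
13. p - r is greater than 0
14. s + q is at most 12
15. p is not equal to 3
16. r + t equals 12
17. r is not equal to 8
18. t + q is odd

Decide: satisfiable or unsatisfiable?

Satisfiable

Take p = 4, q = 8, r = 3, s = 4, t = 9. Then constraint 10: r - s = -1; constraint 12: r + q = 11, and every other listed constraint is also met.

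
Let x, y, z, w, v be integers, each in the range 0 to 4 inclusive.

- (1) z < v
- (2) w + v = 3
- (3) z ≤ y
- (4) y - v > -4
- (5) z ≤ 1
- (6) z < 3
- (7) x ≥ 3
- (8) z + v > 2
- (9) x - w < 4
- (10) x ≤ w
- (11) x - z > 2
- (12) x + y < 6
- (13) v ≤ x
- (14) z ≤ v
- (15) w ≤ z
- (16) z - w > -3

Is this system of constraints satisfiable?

Unsatisfiable

From constraints 7 and 10: w ≥ x and x ≥ 3, so w ≥ 3. From constraints 5 and 15: w ≤ z and z ≤ 1, so w ≤ 1. But 1 < 3, so no value of w works.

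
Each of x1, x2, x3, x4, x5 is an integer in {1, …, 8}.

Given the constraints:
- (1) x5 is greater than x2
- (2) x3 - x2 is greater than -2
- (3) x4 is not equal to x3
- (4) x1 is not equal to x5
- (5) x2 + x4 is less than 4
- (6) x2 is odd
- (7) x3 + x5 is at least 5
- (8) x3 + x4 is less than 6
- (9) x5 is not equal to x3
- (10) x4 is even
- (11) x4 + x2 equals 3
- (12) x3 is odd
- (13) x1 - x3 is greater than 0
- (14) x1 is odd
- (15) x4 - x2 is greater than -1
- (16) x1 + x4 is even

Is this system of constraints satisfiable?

Constraint 14 makes x1 odd and constraint 10 makes x4 even, so x1 + x4 must be odd. Constraint 16 says x1 + x4 is even — contradiction.

Unsatisfiable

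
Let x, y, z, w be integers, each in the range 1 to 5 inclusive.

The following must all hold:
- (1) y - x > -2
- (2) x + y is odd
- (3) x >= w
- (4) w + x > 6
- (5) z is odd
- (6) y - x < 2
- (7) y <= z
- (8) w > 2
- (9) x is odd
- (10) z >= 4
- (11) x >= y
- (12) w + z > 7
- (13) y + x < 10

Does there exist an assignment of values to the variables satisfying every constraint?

The assignment x = 5, y = 4, z = 5, w = 3 works:
  constraint 1 holds since y - x = -1.
  constraint 4 holds since w + x = 8.
  constraint 6 holds since y - x = -1.
The rest check out directly.

Satisfiable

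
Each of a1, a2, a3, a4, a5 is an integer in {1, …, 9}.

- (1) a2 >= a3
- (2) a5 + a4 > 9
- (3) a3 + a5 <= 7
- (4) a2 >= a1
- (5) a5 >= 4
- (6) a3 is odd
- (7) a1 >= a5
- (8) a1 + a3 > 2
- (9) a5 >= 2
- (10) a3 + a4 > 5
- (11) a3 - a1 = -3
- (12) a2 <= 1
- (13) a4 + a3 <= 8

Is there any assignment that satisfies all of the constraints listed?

Unsatisfiable

From constraints 5 and 7: a1 ≥ a5 and a5 ≥ 4, so a1 ≥ 4. From constraints 4 and 12: a1 ≤ a2 and a2 ≤ 1, so a1 ≤ 1. But 1 < 4, so no value of a1 works.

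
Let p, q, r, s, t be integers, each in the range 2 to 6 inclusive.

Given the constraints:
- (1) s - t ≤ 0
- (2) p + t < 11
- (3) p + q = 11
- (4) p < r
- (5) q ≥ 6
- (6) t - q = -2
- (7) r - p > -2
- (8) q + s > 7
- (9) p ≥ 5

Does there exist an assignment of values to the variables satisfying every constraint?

Take p = 5, q = 6, r = 6, s = 3, t = 4. Then constraint 1: s - t = -1; constraint 2: p + t = 9, and every other listed constraint is also met.

Satisfiable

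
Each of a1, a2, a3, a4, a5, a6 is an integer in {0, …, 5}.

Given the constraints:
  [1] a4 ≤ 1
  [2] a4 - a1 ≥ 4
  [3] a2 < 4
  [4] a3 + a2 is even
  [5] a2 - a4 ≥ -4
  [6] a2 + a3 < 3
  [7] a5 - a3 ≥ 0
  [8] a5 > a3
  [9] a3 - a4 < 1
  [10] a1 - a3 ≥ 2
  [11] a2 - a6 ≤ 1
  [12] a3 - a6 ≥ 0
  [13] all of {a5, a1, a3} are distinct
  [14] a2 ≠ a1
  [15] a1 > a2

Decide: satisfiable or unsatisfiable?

Constraints 2, 5, 10, 11, and 12 give a6 − a2 ≥ -1, a2 − a4 ≥ -4, a4 − a1 ≥ 4, a1 − a3 ≥ 2, a3 − a6 ≥ 0.
Adding all 5 inequalities: the left sides telescope to 0, and the right sides sum to (-1) + (-4) + 4 + 2 + 0 = 1. So 0 ≥ 1, which is false.

Unsatisfiable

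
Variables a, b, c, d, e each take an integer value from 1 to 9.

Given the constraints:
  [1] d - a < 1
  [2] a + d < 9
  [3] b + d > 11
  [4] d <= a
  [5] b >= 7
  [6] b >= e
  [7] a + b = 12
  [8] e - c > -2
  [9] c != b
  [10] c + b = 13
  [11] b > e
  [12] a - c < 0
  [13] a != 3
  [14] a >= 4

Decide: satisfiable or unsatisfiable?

Satisfiable

Take a = 4, b = 8, c = 5, d = 4, e = 4. Then constraint 1: d - a = 0; constraint 2: a + d = 8; constraint 3: b + d = 12, and every other listed constraint is also met.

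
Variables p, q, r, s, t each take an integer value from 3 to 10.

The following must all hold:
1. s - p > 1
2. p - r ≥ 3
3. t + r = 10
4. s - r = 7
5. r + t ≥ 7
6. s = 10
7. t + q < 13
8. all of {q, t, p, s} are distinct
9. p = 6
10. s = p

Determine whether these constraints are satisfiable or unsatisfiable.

Unsatisfiable

Constraint 6 fixes s = 10 and constraint 9 fixes p = 6, but constraint 10 requires s = p. Since 10 ≠ 6, contradiction.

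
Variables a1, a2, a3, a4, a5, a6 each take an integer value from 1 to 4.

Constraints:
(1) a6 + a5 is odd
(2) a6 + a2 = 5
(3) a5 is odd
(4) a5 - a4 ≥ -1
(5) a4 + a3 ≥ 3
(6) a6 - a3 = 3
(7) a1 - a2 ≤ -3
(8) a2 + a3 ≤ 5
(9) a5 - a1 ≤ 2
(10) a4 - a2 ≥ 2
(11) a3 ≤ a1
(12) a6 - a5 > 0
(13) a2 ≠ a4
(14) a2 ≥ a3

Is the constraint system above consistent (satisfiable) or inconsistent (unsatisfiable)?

Unsatisfiable

Constraints 4, 7, 9, and 10 give a1 − a5 ≥ -2, a5 − a4 ≥ -1, a4 − a2 ≥ 2, a2 − a1 ≥ 3.
Adding all 4 inequalities: the left sides telescope to 0, and the right sides sum to (-2) + (-1) + 2 + 3 = 2. So 0 ≥ 2, which is false.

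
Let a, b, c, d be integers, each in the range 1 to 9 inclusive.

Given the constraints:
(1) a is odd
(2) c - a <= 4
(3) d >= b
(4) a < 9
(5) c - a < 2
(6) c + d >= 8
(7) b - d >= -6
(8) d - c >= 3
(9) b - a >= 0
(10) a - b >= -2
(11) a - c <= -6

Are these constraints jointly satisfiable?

Constraints 7, 8, 10, and 11 give c − a ≥ 6, a − b ≥ -2, b − d ≥ -6, d − c ≥ 3.
Adding all 4 inequalities: the left sides telescope to 0, and the right sides sum to 6 + (-2) + (-6) + 3 = 1. So 0 ≥ 1, which is false.

Unsatisfiable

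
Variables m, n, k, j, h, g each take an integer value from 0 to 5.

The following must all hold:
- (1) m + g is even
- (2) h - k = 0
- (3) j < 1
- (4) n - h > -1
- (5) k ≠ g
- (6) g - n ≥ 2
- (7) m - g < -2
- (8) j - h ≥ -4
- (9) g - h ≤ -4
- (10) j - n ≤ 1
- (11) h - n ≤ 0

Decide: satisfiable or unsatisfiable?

Unsatisfiable

Constraints 6, 8, 9, and 10 give g − n ≥ 2, n − j ≥ -1, j − h ≥ -4, h − g ≥ 4.
Adding all 4 inequalities: the left sides telescope to 0, and the right sides sum to 2 + (-1) + (-4) + 4 = 1. So 0 ≥ 1, which is false.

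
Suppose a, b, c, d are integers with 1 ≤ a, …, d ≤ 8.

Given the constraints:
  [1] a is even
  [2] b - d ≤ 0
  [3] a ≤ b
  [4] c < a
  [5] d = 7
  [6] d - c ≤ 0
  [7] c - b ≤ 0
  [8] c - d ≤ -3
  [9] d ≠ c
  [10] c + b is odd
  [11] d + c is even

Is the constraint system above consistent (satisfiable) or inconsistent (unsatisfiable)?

Unsatisfiable

Constraints 2, 3, 4, and 6 give a ≤ b, b ≤ d, d ≤ c, c < a. Chaining: a ≤ b ≤ d ≤ c < a, which forces a < a — impossible.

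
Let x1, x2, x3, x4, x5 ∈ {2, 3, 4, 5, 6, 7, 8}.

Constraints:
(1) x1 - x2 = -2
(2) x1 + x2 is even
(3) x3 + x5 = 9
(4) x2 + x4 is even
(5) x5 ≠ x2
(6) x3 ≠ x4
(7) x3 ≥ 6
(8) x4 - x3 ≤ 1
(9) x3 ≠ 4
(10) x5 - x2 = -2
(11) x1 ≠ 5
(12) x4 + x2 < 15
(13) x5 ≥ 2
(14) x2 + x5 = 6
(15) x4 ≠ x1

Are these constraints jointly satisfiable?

Satisfiable

The assignment x1 = 2, x2 = 4, x3 = 7, x4 = 8, x5 = 2 works:
  constraint 1 holds since x1 - x2 = -2.
  constraint 3 holds since x3 + x5 = 9.
The rest check out directly.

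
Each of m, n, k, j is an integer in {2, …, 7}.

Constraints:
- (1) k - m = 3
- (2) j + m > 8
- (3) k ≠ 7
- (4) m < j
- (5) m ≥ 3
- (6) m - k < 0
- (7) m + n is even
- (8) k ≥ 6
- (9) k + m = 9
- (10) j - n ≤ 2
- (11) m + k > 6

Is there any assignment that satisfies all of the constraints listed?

Setting (m, n, k, j) = (3, 7, 6, 7) satisfies everything: constraint 1: k - m = 3; constraint 2: j + m = 10, and the others follow.

Satisfiable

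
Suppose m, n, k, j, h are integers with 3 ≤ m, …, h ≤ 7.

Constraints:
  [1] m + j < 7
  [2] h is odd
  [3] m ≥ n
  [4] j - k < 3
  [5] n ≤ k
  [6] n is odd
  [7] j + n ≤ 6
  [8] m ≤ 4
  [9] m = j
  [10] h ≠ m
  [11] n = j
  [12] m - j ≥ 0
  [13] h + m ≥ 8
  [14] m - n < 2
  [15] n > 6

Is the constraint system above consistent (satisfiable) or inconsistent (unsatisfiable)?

From constraint 15: n ≥ 7. From constraints 3 and 8: n ≤ m and m ≤ 4, so n ≤ 4. But 4 < 7, so no value of n works.

Unsatisfiable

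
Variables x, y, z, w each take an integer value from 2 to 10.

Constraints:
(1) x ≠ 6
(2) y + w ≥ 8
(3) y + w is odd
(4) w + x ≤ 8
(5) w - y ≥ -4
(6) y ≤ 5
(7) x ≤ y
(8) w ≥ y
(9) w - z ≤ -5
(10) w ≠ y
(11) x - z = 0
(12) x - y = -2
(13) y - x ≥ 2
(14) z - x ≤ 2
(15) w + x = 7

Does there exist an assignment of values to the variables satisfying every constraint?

Unsatisfiable

Constraints 5, 9, 13, and 14 give z − w ≥ 5, w − y ≥ -4, y − x ≥ 2, x − z ≥ -2.
Adding all 4 inequalities: the left sides telescope to 0, and the right sides sum to 5 + (-4) + 2 + (-2) = 1. So 0 ≥ 1, which is false.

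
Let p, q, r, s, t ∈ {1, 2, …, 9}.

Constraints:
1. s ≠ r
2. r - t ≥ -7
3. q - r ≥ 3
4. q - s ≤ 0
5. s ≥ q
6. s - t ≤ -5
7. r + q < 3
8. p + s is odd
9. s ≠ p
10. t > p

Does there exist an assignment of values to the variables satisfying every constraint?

Unsatisfiable

Constraints 2, 3, 4, and 6 give q − r ≥ 3, r − t ≥ -7, t − s ≥ 5, s − q ≥ 0.
Adding all 4 inequalities: the left sides telescope to 0, and the right sides sum to 3 + (-7) + 5 + 0 = 1. So 0 ≥ 1, which is false.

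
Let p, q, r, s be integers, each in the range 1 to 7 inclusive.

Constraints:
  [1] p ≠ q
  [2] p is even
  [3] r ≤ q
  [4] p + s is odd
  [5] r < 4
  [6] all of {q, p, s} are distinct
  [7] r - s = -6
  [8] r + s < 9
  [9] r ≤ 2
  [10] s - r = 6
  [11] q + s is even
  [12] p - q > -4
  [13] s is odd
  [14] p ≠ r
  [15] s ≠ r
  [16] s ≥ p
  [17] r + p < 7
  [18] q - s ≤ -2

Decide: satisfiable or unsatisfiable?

Satisfiable

Take p = 4, q = 5, r = 1, s = 7. Then constraint 7: r - s = -6; constraint 8: r + s = 8; constraint 10: s - r = 6, and every other listed constraint is also met.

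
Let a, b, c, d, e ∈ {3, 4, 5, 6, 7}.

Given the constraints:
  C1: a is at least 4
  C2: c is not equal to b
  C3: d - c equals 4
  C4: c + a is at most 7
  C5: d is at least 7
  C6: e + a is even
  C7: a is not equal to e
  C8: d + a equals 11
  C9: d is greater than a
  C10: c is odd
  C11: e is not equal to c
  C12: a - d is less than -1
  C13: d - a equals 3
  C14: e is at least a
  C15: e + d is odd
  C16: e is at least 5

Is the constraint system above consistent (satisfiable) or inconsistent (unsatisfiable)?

One satisfying assignment is a = 4, b = 7, c = 3, d = 7, e = 6.
For the less obvious constraints — constraint 3: d - c = 4; constraint 4: c + a = 7 — and the others hold by inspection.

Satisfiable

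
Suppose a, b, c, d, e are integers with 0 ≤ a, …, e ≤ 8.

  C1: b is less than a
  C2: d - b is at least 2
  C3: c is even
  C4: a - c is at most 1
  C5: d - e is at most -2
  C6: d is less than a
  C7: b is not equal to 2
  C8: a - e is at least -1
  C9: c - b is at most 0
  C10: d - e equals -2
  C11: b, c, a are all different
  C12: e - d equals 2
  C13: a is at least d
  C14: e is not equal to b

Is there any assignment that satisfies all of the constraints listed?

Unsatisfiable

Constraints 2, 4, 5, 8, and 9 give c − a ≥ -1, a − e ≥ -1, e − d ≥ 2, d − b ≥ 2, b − c ≥ 0.
Adding all 5 inequalities: the left sides telescope to 0, and the right sides sum to (-1) + (-1) + 2 + 2 + 0 = 2. So 0 ≥ 2, which is false.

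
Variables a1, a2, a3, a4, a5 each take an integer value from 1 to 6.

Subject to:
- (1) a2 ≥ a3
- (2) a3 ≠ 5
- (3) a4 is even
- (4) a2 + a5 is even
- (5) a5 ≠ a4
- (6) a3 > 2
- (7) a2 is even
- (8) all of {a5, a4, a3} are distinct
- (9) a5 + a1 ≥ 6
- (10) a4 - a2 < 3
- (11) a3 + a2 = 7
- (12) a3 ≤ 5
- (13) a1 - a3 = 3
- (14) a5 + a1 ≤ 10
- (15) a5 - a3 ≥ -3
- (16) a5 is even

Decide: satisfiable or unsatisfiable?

Take a1 = 6, a2 = 4, a3 = 3, a4 = 6, a5 = 2. Then constraint 9: a5 + a1 = 8; constraint 10: a4 - a2 = 2, and every other listed constraint is also met.

Satisfiable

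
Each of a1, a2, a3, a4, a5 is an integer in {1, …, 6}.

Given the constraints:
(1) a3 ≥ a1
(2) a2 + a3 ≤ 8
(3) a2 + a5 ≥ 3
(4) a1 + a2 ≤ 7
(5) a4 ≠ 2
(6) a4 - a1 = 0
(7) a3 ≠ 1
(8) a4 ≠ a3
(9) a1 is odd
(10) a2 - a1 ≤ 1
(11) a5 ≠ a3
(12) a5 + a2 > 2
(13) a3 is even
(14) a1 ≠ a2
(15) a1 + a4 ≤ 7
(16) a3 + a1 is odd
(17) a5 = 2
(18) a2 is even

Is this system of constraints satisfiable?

Try a1 = 3, a2 = 2, a3 = 6, a4 = 3, a5 = 2.
Check constraint 2: a2 + a3 = 8; constraint 3: a2 + a5 = 4; constraint 4: a1 + a2 = 5. The remaining constraints are straightforward to verify.

Satisfiable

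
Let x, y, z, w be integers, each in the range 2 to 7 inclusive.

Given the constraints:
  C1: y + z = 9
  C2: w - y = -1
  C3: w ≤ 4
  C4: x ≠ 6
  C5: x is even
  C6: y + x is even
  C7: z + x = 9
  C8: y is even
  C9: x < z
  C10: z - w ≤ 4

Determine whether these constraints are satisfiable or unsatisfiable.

Setting (x, y, z, w) = (4, 4, 5, 3) satisfies everything: constraint 1: y + z = 9; constraint 2: w - y = -1; constraint 7: z + x = 9, and the others follow.

Satisfiable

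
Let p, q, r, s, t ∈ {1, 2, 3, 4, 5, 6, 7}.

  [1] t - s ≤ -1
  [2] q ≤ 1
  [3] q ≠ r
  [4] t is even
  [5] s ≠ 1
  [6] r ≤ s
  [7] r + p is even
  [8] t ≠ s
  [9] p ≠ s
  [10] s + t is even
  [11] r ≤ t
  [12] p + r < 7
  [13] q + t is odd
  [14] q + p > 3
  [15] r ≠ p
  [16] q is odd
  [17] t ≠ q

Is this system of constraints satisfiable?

Take p = 4, q = 1, r = 2, s = 6, t = 2. Then constraint 1: t - s = -4; constraint 12: p + r = 6; constraint 14: q + p = 5, and every other listed constraint is also met.

Satisfiable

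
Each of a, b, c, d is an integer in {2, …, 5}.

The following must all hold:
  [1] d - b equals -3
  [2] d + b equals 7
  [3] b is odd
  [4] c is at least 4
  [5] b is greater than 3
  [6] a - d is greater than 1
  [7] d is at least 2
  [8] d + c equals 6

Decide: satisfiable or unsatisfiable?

Try a = 4, b = 5, c = 4, d = 2.
Check constraint 1: d - b = -3; constraint 2: d + b = 7. The remaining constraints are straightforward to verify.

Satisfiable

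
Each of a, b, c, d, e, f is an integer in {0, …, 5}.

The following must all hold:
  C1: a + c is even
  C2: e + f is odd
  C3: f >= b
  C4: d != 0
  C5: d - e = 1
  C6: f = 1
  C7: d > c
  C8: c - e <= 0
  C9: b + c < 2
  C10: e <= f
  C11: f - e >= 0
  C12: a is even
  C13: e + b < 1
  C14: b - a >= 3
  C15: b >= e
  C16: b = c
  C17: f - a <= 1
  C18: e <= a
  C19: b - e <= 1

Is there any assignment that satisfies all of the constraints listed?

Constraints 11, 14, 17, and 19 give b − a ≥ 3, a − f ≥ -1, f − e ≥ 0, e − b ≥ -1.
Adding all 4 inequalities: the left sides telescope to 0, and the right sides sum to 3 + (-1) + 0 + (-1) = 1. So 0 ≥ 1, which is false.

Unsatisfiable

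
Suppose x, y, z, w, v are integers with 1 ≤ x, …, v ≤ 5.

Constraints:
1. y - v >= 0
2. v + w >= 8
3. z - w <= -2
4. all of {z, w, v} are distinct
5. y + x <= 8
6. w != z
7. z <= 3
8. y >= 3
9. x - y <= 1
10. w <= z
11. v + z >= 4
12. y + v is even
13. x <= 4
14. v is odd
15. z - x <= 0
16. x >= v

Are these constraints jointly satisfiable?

Unsatisfiable

From constraints 13 and 16: v ≤ x ≤ 4. From constraints 7 and 10: w ≤ z ≤ 3. Hence v + w ≤ 7. But constraint 2 requires v + w ≥ 8, and 8 > 7. Contradiction.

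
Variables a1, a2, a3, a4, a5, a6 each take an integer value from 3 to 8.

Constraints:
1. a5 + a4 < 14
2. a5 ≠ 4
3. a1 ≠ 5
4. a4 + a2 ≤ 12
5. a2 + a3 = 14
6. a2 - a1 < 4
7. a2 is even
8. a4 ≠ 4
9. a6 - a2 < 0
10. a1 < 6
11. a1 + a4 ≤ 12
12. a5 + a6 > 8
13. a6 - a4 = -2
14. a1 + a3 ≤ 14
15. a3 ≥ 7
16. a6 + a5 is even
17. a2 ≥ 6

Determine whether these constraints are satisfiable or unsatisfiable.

Satisfiable

Take a1 = 4, a2 = 6, a3 = 8, a4 = 6, a5 = 6, a6 = 4. Then constraint 1: a5 + a4 = 12; constraint 4: a4 + a2 = 12; constraint 5: a2 + a3 = 14, and every other listed constraint is also met.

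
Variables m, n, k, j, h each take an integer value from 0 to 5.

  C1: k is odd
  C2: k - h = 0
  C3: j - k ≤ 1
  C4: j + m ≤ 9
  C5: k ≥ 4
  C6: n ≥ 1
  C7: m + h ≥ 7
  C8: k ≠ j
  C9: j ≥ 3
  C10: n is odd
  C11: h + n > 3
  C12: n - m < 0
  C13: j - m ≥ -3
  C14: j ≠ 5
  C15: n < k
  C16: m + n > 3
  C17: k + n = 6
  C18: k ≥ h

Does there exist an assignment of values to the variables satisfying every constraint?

One satisfying assignment is m = 3, n = 1, k = 5, j = 3, h = 5.
For the less obvious constraints — constraint 2: k - h = 0; constraint 3: j - k = -2; constraint 4: j + m = 6 — and the others hold by inspection.

Satisfiable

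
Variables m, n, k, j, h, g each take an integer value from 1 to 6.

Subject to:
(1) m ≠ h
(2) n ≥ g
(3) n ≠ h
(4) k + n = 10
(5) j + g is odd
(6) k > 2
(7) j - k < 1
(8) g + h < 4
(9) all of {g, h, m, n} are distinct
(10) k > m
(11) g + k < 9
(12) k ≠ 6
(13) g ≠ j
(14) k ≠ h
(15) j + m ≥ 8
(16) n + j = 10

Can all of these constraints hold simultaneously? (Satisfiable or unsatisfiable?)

Satisfiable

One satisfying assignment is m = 3, n = 5, k = 5, j = 5, h = 1, g = 2.
For the less obvious constraints — constraint 4: k + n = 10; constraint 7: j - k = 0; constraint 8: g + h = 3 — and the others hold by inspection.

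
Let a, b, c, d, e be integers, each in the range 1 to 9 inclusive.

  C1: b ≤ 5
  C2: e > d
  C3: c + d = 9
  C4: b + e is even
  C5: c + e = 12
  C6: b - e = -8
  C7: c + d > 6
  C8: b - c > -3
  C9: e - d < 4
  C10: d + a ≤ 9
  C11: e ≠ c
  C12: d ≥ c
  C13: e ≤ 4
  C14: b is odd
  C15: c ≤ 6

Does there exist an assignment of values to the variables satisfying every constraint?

Unsatisfiable

From constraint 15: c ≤ 6. From constraint 13: e ≤ 4. Hence c + e ≤ 10. But constraint 5 requires c + e = 12, and 12 > 10. Contradiction.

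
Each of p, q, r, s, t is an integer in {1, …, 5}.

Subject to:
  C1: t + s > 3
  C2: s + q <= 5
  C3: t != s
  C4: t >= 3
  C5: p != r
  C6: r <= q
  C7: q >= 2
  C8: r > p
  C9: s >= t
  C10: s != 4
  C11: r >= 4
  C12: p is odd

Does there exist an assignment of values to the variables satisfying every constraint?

From constraints 4 and 9: s ≥ t ≥ 3. From constraints 6 and 11: q ≥ r ≥ 4. Hence s + q ≥ 7. But constraint 2 requires s + q ≤ 5, and 5 < 7. Contradiction.

Unsatisfiable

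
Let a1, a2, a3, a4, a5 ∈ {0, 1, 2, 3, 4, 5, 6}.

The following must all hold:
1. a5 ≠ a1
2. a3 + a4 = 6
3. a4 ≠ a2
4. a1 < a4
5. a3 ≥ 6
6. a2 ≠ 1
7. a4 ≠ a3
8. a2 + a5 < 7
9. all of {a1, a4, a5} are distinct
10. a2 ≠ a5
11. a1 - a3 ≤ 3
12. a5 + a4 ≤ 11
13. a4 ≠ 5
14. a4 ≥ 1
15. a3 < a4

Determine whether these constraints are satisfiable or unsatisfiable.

From constraint 5: a3 ≥ 6. From constraint 14: a4 ≥ 1. Hence a3 + a4 ≥ 7. But constraint 2 requires a3 + a4 = 6, and 6 < 7. Contradiction.

Unsatisfiable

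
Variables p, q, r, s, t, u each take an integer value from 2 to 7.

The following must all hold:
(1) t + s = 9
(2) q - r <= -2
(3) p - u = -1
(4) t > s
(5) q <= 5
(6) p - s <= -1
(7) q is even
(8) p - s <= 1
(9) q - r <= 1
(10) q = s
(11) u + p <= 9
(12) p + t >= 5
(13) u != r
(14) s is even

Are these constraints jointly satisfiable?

Satisfiable

One satisfying assignment is p = 3, q = 4, r = 6, s = 4, t = 5, u = 4.
For the less obvious constraints — constraint 1: t + s = 9; constraint 2: q - r = -2; constraint 3: p - u = -1 — and the others hold by inspection.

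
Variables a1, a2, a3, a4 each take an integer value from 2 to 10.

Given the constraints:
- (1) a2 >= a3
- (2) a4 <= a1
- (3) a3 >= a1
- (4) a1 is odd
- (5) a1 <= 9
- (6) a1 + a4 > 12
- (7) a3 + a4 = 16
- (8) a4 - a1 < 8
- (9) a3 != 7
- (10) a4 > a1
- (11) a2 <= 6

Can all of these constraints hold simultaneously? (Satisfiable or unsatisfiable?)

Unsatisfiable

From constraints 1 and 11: a3 ≤ a2 ≤ 6. From constraints 2 and 5: a4 ≤ a1 ≤ 9. Hence a3 + a4 ≤ 15. But constraint 7 requires a3 + a4 = 16, and 16 > 15. Contradiction.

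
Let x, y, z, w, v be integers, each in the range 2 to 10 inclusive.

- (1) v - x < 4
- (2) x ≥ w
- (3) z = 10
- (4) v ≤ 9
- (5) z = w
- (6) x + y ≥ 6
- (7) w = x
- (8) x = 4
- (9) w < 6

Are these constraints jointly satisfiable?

Constraint 3 fixes z = 10 and constraint 8 fixes x = 4. Constraints 5 and 7 give z = w = x, so z = x. But 10 ≠ 4 — contradiction.

Unsatisfiable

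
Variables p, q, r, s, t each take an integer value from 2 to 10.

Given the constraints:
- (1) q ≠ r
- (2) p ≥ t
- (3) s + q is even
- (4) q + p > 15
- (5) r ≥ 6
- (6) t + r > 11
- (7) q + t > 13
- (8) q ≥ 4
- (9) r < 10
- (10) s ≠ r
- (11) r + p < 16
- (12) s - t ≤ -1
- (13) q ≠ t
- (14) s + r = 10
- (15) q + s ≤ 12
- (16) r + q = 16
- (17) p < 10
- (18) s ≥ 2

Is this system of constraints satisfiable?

Setting (p, q, r, s, t) = (8, 9, 7, 3, 6) satisfies everything: constraint 4: q + p = 17; constraint 6: t + r = 13; constraint 7: q + t = 15, and the others follow.

Satisfiable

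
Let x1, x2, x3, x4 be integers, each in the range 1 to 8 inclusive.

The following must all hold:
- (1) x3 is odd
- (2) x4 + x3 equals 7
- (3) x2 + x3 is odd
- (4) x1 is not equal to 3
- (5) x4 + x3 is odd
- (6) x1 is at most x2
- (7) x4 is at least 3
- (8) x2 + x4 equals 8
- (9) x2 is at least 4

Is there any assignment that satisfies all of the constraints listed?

Try x1 = 2, x2 = 4, x3 = 3, x4 = 4.
Check constraint 2: x4 + x3 = 7; constraint 8: x2 + x4 = 8. The remaining constraints are straightforward to verify.

Satisfiable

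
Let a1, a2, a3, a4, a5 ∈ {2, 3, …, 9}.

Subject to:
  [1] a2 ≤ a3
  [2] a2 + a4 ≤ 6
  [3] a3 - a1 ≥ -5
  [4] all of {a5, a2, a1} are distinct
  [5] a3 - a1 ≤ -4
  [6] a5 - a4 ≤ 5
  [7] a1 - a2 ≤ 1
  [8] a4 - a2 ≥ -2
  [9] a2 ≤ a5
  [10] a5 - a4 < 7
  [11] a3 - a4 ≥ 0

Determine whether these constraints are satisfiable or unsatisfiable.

Unsatisfiable

Constraints 5, 7, 8, and 11 give a3 − a4 ≥ 0, a4 − a2 ≥ -2, a2 − a1 ≥ -1, a1 − a3 ≥ 4.
Adding all 4 inequalities: the left sides telescope to 0, and the right sides sum to 0 + (-2) + (-1) + 4 = 1. So 0 ≥ 1, which is false.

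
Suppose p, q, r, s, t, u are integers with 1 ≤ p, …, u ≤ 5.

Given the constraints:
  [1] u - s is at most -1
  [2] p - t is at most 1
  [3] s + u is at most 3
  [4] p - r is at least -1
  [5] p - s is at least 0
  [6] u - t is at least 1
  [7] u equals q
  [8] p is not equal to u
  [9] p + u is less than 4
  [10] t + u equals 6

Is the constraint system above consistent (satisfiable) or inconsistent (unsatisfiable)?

Unsatisfiable

Constraints 1, 2, 5, and 6 give u − t ≥ 1, t − p ≥ -1, p − s ≥ 0, s − u ≥ 1.
Adding all 4 inequalities: the left sides telescope to 0, and the right sides sum to 1 + (-1) + 0 + 1 = 1. So 0 ≥ 1, which is false.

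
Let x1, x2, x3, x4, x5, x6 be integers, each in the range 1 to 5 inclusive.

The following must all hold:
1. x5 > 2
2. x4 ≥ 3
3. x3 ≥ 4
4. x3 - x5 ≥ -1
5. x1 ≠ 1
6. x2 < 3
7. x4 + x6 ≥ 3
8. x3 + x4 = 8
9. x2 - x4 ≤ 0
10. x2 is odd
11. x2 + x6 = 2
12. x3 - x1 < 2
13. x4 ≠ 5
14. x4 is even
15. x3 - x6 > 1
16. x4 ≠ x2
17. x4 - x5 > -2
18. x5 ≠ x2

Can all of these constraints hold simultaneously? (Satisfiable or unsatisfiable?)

Satisfiable

Try x1 = 4, x2 = 1, x3 = 4, x4 = 4, x5 = 5, x6 = 1.
Check constraint 4: x3 - x5 = -1; constraint 7: x4 + x6 = 5; constraint 8: x3 + x4 = 8. The remaining constraints are straightforward to verify.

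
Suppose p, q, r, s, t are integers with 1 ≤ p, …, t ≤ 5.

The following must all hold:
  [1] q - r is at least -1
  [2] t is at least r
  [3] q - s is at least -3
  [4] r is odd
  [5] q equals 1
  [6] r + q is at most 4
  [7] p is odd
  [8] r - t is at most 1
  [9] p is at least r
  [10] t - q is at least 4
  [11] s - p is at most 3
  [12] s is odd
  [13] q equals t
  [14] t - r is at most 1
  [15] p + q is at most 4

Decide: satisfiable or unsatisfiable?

Unsatisfiable

Constraints 1, 10, and 14 give q − r ≥ -1, r − t ≥ -1, t − q ≥ 4.
Adding all 3 inequalities: the left sides telescope to 0, and the right sides sum to (-1) + (-1) + 4 = 2. So 0 ≥ 2, which is false.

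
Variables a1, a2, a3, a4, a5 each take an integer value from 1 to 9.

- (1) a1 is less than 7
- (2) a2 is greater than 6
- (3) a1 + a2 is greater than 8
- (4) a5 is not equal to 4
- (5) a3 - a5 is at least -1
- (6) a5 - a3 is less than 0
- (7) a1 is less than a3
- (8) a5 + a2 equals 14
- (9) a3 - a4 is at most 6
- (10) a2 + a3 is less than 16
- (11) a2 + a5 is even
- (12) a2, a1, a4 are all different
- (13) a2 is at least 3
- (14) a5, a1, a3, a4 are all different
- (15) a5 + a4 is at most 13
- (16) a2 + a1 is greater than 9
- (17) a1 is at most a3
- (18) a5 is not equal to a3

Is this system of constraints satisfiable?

Satisfiable

Try a1 = 3, a2 = 7, a3 = 8, a4 = 5, a5 = 7.
Check constraint 3: a1 + a2 = 10; constraint 5: a3 - a5 = 1. The remaining constraints are straightforward to verify.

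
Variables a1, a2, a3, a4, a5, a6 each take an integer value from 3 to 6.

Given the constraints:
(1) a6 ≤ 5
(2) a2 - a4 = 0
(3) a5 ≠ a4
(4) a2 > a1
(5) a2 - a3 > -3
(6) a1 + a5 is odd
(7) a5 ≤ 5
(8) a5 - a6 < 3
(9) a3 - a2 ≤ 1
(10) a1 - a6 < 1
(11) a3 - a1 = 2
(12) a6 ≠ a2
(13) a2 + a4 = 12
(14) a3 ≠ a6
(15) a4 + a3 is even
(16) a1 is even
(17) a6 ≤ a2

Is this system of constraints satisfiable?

Satisfiable

Take a1 = 4, a2 = 6, a3 = 6, a4 = 6, a5 = 5, a6 = 5. Then constraint 2: a2 - a4 = 0; constraint 5: a2 - a3 = 0, and every other listed constraint is also met.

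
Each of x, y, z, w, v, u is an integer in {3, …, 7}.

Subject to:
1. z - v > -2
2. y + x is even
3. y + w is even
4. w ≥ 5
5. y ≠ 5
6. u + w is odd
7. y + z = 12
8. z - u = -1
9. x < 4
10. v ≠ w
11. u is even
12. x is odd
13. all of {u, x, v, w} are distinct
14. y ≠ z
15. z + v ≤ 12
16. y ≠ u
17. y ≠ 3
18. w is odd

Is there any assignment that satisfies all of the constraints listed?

Take x = 3, y = 7, z = 5, w = 7, v = 5, u = 6. Then constraint 1: z - v = 0; constraint 7: y + z = 12, and every other listed constraint is also met.

Satisfiable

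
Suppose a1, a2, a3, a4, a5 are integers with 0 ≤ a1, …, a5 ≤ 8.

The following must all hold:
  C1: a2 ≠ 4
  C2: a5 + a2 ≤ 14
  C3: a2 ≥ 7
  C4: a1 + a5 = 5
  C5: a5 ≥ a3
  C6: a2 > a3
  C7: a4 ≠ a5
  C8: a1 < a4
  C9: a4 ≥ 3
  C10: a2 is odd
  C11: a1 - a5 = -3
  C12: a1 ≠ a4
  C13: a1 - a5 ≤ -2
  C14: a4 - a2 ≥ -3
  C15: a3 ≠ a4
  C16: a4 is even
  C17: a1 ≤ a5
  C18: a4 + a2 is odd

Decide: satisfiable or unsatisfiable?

The assignment a1 = 1, a2 = 7, a3 = 0, a4 = 6, a5 = 4 works:
  constraint 2 holds since a5 + a2 = 11.
  constraint 4 holds since a1 + a5 = 5.
  constraint 11 holds since a1 - a5 = -3.
The rest check out directly.

Satisfiable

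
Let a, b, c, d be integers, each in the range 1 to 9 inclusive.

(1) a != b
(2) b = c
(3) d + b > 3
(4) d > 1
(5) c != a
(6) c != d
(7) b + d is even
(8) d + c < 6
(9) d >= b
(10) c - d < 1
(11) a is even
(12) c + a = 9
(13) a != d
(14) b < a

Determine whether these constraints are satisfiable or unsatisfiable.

Try a = 8, b = 1, c = 1, d = 3.
Check constraint 3: d + b = 4; constraint 8: d + c = 4; constraint 10: c - d = -2. The remaining constraints are straightforward to verify.

Satisfiable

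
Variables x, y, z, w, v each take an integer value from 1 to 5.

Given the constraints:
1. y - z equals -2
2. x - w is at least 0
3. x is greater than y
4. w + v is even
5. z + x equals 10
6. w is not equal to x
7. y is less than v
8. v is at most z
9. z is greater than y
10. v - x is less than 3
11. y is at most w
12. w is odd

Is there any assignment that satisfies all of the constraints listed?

Satisfiable

Try x = 5, y = 3, z = 5, w = 3, v = 5.
Check constraint 1: y - z = -2; constraint 2: x - w = 2. The remaining constraints are straightforward to verify.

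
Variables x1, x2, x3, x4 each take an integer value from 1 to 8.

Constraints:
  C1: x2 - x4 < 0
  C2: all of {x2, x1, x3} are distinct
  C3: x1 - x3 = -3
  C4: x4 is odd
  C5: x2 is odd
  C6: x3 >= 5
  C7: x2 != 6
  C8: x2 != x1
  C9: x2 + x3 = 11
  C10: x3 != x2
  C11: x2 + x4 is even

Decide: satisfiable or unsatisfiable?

Setting (x1, x2, x3, x4) = (5, 3, 8, 5) satisfies everything: constraint 1: x2 - x4 = -2; constraint 3: x1 - x3 = -3, and the others follow.

Satisfiable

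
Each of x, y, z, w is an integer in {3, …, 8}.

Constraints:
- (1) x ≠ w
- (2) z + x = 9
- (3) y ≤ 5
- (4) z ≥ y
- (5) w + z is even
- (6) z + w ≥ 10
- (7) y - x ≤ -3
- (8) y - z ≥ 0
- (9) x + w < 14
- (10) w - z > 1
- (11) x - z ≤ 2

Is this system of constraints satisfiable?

Unsatisfiable

Constraints 7, 8, and 11 give y − z ≥ 0, z − x ≥ -2, x − y ≥ 3.
Adding all 3 inequalities: the left sides telescope to 0, and the right sides sum to 0 + (-2) + 3 = 1. So 0 ≥ 1, which is false.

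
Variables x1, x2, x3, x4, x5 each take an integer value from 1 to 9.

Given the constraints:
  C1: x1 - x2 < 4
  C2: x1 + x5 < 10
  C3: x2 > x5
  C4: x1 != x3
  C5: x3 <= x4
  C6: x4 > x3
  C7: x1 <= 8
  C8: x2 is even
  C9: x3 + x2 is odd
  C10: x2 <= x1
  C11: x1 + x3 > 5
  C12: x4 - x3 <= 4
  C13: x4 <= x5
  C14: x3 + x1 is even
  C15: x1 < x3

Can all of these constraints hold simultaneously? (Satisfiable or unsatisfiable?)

Unsatisfiable

Constraints 3, 6, 10, 13, and 15 give x4 ≤ x5, x5 < x2, x2 ≤ x1, x1 < x3, x3 < x4. Chaining: x4 ≤ x5 < x2 ≤ x1 < x3 < x4, which forces x4 < x4 — impossible.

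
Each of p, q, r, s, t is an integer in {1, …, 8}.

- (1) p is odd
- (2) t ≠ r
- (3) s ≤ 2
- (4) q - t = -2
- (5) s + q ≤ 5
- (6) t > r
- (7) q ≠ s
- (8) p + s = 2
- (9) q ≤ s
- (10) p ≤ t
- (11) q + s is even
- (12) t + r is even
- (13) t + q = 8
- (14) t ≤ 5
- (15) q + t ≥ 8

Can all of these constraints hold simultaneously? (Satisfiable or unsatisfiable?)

From constraints 3 and 9: q ≤ s ≤ 2. From constraint 14: t ≤ 5. Hence q + t ≤ 7. But constraint 15 requires q + t ≥ 8, and 8 > 7. Contradiction.

Unsatisfiable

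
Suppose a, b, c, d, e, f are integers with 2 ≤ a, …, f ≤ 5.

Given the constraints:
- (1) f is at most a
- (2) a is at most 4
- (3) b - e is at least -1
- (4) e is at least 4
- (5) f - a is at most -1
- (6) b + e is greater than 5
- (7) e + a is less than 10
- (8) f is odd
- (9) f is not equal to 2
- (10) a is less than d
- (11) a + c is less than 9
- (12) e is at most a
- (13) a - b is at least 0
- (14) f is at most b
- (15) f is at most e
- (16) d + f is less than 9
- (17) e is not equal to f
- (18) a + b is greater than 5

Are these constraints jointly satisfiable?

Satisfiable

Try a = 4, b = 3, c = 4, d = 5, e = 4, f = 3.
Check constraint 3: b - e = -1; constraint 5: f - a = -1. The remaining constraints are straightforward to verify.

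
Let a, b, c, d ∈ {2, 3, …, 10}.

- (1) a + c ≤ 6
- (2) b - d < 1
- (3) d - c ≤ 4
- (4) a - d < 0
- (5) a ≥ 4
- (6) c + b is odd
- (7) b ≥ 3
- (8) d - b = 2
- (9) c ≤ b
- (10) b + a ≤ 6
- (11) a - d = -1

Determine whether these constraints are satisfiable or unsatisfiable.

From constraint 7: b ≥ 3. From constraint 5: a ≥ 4. Hence b + a ≥ 7. But constraint 10 requires b + a ≤ 6, and 6 < 7. Contradiction.

Unsatisfiable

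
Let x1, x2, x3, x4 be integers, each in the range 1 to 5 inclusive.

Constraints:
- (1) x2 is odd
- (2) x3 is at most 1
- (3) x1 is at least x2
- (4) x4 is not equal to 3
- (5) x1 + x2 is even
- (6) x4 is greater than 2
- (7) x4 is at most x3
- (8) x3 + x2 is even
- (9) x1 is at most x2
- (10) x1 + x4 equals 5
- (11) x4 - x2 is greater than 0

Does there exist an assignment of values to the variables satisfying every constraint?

From constraint 6: x4 ≥ 3. From constraints 2 and 7: x4 ≤ x3 and x3 ≤ 1, so x4 ≤ 1. But 1 < 3, so no value of x4 works.

Unsatisfiable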